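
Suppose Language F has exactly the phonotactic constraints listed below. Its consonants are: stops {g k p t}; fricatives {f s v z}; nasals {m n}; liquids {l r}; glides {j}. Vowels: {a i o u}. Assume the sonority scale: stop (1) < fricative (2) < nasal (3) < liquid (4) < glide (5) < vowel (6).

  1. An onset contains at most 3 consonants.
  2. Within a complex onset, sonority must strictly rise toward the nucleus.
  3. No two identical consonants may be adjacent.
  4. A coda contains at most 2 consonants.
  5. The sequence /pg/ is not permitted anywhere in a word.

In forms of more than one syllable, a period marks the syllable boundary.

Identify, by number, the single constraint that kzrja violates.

1

kzrja: syllable 1 onset /kzrj/ has 4 consonants (> 3).
This is a violation of constraint 1: "An onset contains at most 3 consonants."
The remaining constraints (2, 3, 4, 5) are satisfied.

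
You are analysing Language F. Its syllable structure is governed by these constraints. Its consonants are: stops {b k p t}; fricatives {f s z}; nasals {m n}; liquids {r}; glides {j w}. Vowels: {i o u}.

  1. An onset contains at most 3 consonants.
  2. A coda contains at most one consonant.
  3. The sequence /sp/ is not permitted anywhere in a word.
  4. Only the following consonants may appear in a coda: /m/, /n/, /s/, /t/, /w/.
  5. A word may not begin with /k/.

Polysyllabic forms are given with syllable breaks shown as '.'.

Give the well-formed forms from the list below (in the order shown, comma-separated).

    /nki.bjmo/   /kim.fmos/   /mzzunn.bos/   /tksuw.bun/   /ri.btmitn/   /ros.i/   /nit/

/nki.bjmo/, /tksuw.bun/, /ros.i/, /nit/

/nki.bjmo/ — σ1 onset /nk/ (2C), coda /∅/ ok; σ2 onset /bjm/ (3C), coda /∅/ ok → well-formed
/kim.fmos/ — violates constraint 5: word begins with /k/ → ill-formed
/mzzunn.bos/ — violates constraint 2: syllable 1 coda /nn/ has 2 consonants (> 1) → ill-formed
/tksuw.bun/ — σ1 onset /tks/ (3C), coda /w/ ok; σ2 onset /b/, coda /n/ ok → well-formed
/ri.btmitn/ — violates constraint 2: syllable 2 coda /tn/ has 2 consonants (> 1) → ill-formed
/ros.i/ — σ1 onset /r/, coda /s/ ok; σ2 onset /∅/, coda /∅/ ok → well-formed
/nit/ — σ1 onset /n/, coda /t/ ok → well-formed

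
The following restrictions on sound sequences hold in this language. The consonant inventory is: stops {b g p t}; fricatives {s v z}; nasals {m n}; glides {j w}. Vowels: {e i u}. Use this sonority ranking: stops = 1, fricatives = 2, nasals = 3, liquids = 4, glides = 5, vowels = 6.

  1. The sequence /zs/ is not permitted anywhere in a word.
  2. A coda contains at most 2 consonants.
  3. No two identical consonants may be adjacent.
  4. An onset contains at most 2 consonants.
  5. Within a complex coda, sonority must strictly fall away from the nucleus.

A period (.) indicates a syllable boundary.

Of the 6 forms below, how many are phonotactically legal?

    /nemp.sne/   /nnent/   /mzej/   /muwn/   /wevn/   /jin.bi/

/nemp.sne/ — σ1 onset /n/, coda /mp/ (3→1 falls) ok; σ2 onset /sn/ (2C), coda /∅/ ok → phonotactically legal
/nnent/ — violates constraint 3: adjacent identical consonants /nn/ → phonotactically illegal
/mzej/ — σ1 onset /mz/ (2C), coda /j/ ok → phonotactically legal
/muwn/ — σ1 onset /m/, coda /wn/ (5→3 falls) ok → phonotactically legal
/wevn/ — violates constraint 5: syllable 1 coda /vn/: /v/ (fricative, 2) → /n/ (nasal, 3) does not fall → phonotactically illegal
/jin.bi/ — σ1 onset /j/, coda /n/ ok; σ2 onset /b/, coda /∅/ ok → phonotactically legal
Phonotactically legal: /nemp.sne/, /mzej/, /muwn/, /jin.bi/ → 4.

4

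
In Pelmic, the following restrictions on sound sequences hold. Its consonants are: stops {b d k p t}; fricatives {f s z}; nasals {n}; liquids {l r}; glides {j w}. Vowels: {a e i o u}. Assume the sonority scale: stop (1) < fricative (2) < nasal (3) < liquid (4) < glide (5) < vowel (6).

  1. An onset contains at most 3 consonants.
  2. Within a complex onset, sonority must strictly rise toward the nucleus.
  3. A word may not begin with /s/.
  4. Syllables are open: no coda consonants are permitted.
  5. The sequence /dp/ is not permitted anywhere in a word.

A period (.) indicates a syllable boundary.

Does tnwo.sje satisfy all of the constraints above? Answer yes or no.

tnwo.sje — σ1 onset /tnw/ (1→3→5 rises), coda /∅/ ok; σ2 onset /sj/ (2→5 rises), coda /∅/ ok → well-formed

yes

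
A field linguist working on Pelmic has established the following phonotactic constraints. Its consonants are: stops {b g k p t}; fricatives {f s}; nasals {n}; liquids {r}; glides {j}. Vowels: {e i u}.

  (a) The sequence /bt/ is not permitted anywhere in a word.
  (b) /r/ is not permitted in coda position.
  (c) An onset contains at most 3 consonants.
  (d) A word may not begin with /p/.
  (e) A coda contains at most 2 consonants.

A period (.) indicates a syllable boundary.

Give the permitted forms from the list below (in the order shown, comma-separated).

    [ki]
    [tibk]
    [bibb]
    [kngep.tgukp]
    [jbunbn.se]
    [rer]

[ki] — σ1 onset /k/, coda /∅/ ok → permitted
[tibk] — σ1 onset /t/, coda /bk/ (2C) ok → permitted
[bibb] — σ1 onset /b/, coda /bb/ (2C) ok → permitted
[kngep.tgukp] — σ1 onset /kng/ (3C), coda /p/ ok; σ2 onset /tg/ (2C), coda /kp/ (2C) ok → permitted
[jbunbn.se] — violates constraint (e): syllable 1 coda /nbn/ has 3 consonants (> 2) → not permitted
[rer] — violates constraint (b): syllable 1 coda contains /r/ → not permitted

[ki], [tibk], [bibb], [kngep.tgukp]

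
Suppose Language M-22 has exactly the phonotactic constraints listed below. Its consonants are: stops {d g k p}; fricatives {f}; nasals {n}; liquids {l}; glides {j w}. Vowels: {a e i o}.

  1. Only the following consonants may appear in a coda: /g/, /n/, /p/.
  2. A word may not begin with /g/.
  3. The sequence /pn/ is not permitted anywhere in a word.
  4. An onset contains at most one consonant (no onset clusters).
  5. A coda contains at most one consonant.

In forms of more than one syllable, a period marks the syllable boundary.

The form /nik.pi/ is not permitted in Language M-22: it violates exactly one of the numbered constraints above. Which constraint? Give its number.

1

/nik.pi/: syllable 1 coda contains /k/, which is not a licensed coda consonant.
This is a violation of constraint 1: "Only the following consonants may appear in a coda: /g/, /n/, /p/."
The remaining constraints (2, 3, 4, 5) are satisfied.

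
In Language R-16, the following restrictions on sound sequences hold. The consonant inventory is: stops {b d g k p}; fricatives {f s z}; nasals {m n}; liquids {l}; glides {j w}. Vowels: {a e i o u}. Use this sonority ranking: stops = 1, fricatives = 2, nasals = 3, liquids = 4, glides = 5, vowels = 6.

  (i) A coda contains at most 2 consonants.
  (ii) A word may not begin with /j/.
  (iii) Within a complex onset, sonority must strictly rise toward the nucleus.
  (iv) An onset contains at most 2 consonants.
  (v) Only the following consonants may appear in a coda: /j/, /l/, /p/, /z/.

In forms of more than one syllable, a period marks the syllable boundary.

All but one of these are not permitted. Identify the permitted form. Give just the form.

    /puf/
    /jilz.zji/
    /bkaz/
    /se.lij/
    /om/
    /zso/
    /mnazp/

/puf/ — violates constraint (v): syllable 1 coda contains /f/, which is not a licensed coda consonant → not permitted
/jilz.zji/ — violates constraint (ii): word begins with /j/ → not permitted
/bkaz/ — violates constraint (iii): syllable 1 onset /bk/: /b/ (stop, 1) → /k/ (stop, 1) does not rise → not permitted
/se.lij/ — σ1 onset /s/, coda /∅/ ok; σ2 onset /l/, coda /j/ ok → permitted
/om/ — violates constraint (v): syllable 1 coda contains /m/, which is not a licensed coda consonant → not permitted
/zso/ — violates constraint (iii): syllable 1 onset /zs/: /z/ (fricative, 2) → /s/ (fricative, 2) does not rise → not permitted
/mnazp/ — violates constraint (iii): syllable 1 onset /mn/: /m/ (nasal, 3) → /n/ (nasal, 3) does not rise → not permitted

/se.lij/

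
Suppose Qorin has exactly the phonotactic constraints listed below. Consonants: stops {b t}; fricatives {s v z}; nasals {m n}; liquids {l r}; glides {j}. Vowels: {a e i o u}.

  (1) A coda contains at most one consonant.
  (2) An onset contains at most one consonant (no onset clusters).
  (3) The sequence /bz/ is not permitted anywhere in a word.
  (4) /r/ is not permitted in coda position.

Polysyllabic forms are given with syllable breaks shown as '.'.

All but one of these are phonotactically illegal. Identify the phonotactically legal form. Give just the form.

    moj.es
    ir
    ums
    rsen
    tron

moj.es — σ1 onset /m/, coda /j/ ok; σ2 onset /∅/, coda /s/ ok → phonotactically legal
ir — violates constraint 4: syllable 1 coda contains /r/ → phonotactically illegal
ums — violates constraint 1: syllable 1 coda /ms/ has 2 consonants (> 1) → phonotactically illegal
rsen — violates constraint 2: syllable 1 onset /rs/ has 2 consonants (> 1) → phonotactically illegal
tron — violates constraint 2: syllable 1 onset /tr/ has 2 consonants (> 1) → phonotactically illegal

moj.es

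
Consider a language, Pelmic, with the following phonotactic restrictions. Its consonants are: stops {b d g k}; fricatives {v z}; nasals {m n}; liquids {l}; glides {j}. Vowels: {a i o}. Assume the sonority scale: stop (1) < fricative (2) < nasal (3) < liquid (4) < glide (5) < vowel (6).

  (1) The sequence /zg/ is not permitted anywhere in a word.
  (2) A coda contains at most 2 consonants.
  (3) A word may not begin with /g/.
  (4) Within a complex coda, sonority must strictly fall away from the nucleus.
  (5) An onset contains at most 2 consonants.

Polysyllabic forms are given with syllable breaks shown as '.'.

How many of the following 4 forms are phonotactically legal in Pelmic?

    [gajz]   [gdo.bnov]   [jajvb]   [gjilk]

0

[gajz] — violates constraint 3: word begins with /g/ → phonotactically illegal
[gdo.bnov] — violates constraint 3: word begins with /g/ → phonotactically illegal
[jajvb] — violates constraint 2: syllable 1 coda /jvb/ has 3 consonants (> 2) → phonotactically illegal
[gjilk] — violates constraint 3: word begins with /g/ → phonotactically illegal
No form is phonotactically legal → 0.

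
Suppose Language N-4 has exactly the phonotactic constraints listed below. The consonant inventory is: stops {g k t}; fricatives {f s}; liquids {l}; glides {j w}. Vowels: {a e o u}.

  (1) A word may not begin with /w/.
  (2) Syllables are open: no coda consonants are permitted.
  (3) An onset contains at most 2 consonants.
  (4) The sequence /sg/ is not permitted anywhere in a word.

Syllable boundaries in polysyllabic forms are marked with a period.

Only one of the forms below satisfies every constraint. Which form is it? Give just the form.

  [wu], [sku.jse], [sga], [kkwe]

[sku.jse]

[wu] — violates constraint 1: word begins with /w/ → ill-formed
[sku.jse] — σ1 onset /sk/ (2C), coda /∅/ ok; σ2 onset /js/ (2C), coda /∅/ ok → well-formed
[sga] — violates constraint 4: contains banned sequence /sg/ → ill-formed
[kkwe] — violates constraint 3: syllable 1 onset /kkw/ has 3 consonants (> 2) → ill-formed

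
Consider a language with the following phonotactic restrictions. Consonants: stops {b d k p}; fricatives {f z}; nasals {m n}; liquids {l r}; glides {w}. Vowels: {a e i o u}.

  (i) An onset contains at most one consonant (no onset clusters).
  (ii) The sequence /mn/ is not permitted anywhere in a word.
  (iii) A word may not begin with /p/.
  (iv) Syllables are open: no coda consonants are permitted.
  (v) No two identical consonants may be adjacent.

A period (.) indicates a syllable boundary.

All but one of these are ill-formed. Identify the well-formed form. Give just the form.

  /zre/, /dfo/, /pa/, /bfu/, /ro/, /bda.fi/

/ro/

/zre/ — violates constraint (i): syllable 1 onset /zr/ has 2 consonants (> 1) → ill-formed
/dfo/ — violates constraint (i): syllable 1 onset /df/ has 2 consonants (> 1) → ill-formed
/pa/ — violates constraint (iii): word begins with /p/ → ill-formed
/bfu/ — violates constraint (i): syllable 1 onset /bf/ has 2 consonants (> 1) → ill-formed
/ro/ — σ1 onset /r/, coda /∅/ ok → well-formed
/bda.fi/ — violates constraint (i): syllable 1 onset /bd/ has 2 consonants (> 1) → ill-formed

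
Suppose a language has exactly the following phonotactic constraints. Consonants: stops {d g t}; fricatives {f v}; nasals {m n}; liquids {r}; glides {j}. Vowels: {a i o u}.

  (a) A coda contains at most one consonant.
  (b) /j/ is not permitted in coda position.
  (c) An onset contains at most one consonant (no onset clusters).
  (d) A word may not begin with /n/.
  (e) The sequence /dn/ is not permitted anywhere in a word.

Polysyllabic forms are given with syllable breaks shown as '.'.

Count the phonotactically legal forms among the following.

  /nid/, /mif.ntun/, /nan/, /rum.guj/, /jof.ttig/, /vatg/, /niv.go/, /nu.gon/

/nid/ — violates constraint (d): word begins with /n/ → phonotactically illegal
/mif.ntun/ — violates constraint (c): syllable 2 onset /nt/ has 2 consonants (> 1) → phonotactically illegal
/nan/ — violates constraint (d): word begins with /n/ → phonotactically illegal
/rum.guj/ — violates constraint (b): syllable 2 coda contains /j/ → phonotactically illegal
/jof.ttig/ — violates constraint (c): syllable 2 onset /tt/ has 2 consonants (> 1) → phonotactically illegal
/vatg/ — violates constraint (a): syllable 1 coda /tg/ has 2 consonants (> 1) → phonotactically illegal
/niv.go/ — violates constraint (d): word begins with /n/ → phonotactically illegal
/nu.gon/ — violates constraint (d): word begins with /n/ → phonotactically illegal
No form is phonotactically legal → 0.

0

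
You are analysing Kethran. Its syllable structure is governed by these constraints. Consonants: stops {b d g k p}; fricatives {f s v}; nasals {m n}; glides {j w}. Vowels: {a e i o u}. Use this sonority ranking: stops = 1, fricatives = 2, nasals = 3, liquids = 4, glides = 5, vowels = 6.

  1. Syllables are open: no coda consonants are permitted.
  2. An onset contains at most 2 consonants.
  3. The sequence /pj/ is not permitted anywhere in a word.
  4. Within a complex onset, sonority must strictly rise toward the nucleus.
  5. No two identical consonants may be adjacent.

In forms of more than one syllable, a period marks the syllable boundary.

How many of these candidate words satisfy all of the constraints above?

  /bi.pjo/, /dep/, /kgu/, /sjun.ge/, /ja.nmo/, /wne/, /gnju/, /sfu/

/bi.pjo/ — violates constraint 3: contains banned sequence /pj/ → ill-formed
/dep/ — violates constraint 1: syllable 1 coda /p/ has 1 consonant (> 0) → ill-formed
/kgu/ — violates constraint 4: syllable 1 onset /kg/: /k/ (stop, 1) → /g/ (stop, 1) does not rise → ill-formed
/sjun.ge/ — violates constraint 1: syllable 1 coda /n/ has 1 consonant (> 0) → ill-formed
/ja.nmo/ — violates constraint 4: syllable 2 onset /nm/: /n/ (nasal, 3) → /m/ (nasal, 3) does not rise → ill-formed
/wne/ — violates constraint 4: syllable 1 onset /wn/: /w/ (glide, 5) → /n/ (nasal, 3) does not rise → ill-formed
/gnju/ — violates constraint 2: syllable 1 onset /gnj/ has 3 consonants (> 2) → ill-formed
/sfu/ — violates constraint 4: syllable 1 onset /sf/: /s/ (fricative, 2) → /f/ (fricative, 2) does not rise → ill-formed
No form is well-formed → 0.

0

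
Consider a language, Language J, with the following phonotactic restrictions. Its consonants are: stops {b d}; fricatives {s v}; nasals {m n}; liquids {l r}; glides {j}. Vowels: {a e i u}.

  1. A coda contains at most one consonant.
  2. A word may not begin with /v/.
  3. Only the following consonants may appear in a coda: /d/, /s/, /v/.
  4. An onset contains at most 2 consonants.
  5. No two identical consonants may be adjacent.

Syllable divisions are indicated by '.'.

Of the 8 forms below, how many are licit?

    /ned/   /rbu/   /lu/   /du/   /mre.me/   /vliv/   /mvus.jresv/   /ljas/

/ned/ — σ1 onset /n/, coda /d/ ok → licit
/rbu/ — σ1 onset /rb/ (2C), coda /∅/ ok → licit
/lu/ — σ1 onset /l/, coda /∅/ ok → licit
/du/ — σ1 onset /d/, coda /∅/ ok → licit
/mre.me/ — σ1 onset /mr/ (2C), coda /∅/ ok; σ2 onset /m/, coda /∅/ ok → licit
/vliv/ — violates constraint 2: word begins with /v/ → illicit
/mvus.jresv/ — violates constraint 1: syllable 2 coda /sv/ has 2 consonants (> 1) → illicit
/ljas/ — σ1 onset /lj/ (2C), coda /s/ ok → licit
Licit: /ned/, /rbu/, /lu/, /du/, /mre.me/, /ljas/ → 6.

6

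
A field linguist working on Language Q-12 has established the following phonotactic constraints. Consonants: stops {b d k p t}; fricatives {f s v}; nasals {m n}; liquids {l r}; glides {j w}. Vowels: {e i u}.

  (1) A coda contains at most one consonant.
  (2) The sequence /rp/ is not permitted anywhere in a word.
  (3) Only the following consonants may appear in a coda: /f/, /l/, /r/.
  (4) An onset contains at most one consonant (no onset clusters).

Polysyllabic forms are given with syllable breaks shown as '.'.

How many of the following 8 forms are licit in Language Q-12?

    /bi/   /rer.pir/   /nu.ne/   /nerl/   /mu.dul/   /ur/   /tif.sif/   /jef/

6

/bi/ — σ1 onset /b/, coda /∅/ ok → licit
/rer.pir/ — violates constraint 2: contains banned sequence /rp/ → illicit
/nu.ne/ — σ1 onset /n/, coda /∅/ ok; σ2 onset /n/, coda /∅/ ok → licit
/nerl/ — violates constraint 1: syllable 1 coda /rl/ has 2 consonants (> 1) → illicit
/mu.dul/ — σ1 onset /m/, coda /∅/ ok; σ2 onset /d/, coda /l/ ok → licit
/ur/ — σ1 onset /∅/, coda /r/ ok → licit
/tif.sif/ — σ1 onset /t/, coda /f/ ok; σ2 onset /s/, coda /f/ ok → licit
/jef/ — σ1 onset /j/, coda /f/ ok → licit
Licit: /bi/, /nu.ne/, /mu.dul/, /ur/, /tif.sif/, /jef/ → 6.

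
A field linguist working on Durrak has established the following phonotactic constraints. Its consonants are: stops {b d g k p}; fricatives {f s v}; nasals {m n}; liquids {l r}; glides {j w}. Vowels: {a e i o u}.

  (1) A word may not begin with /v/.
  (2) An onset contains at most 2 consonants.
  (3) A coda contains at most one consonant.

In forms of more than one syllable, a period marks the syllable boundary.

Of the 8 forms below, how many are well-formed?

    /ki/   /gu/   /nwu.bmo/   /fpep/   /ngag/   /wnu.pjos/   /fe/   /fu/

8

/ki/ — σ1 onset /k/, coda /∅/ ok → well-formed
/gu/ — σ1 onset /g/, coda /∅/ ok → well-formed
/nwu.bmo/ — σ1 onset /nw/ (2C), coda /∅/ ok; σ2 onset /bm/ (2C), coda /∅/ ok → well-formed
/fpep/ — σ1 onset /fp/ (2C), coda /p/ ok → well-formed
/ngag/ — σ1 onset /ng/ (2C), coda /g/ ok → well-formed
/wnu.pjos/ — σ1 onset /wn/ (2C), coda /∅/ ok; σ2 onset /pj/ (2C), coda /s/ ok → well-formed
/fe/ — σ1 onset /f/, coda /∅/ ok → well-formed
/fu/ — σ1 onset /f/, coda /∅/ ok → well-formed
Well-formed: /ki/, /gu/, /nwu.bmo/, /fpep/, /ngag/, /wnu.pjos/, /fe/, /fu/ → 8.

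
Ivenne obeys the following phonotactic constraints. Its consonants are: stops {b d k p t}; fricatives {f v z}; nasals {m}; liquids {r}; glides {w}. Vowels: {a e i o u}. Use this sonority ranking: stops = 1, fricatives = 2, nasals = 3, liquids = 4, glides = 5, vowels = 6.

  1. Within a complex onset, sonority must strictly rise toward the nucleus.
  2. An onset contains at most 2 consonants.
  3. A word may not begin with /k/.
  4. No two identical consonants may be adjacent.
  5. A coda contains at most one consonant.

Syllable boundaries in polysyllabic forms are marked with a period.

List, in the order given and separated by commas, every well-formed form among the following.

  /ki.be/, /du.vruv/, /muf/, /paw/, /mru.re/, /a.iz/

/du.vruv/, /muf/, /paw/, /mru.re/, /a.iz/

/ki.be/ — violates constraint 3: word begins with /k/ → ill-formed
/du.vruv/ — σ1 onset /d/, coda /∅/ ok; σ2 onset /vr/ (2→4 rises), coda /v/ ok → well-formed
/muf/ — σ1 onset /m/, coda /f/ ok → well-formed
/paw/ — σ1 onset /p/, coda /w/ ok → well-formed
/mru.re/ — σ1 onset /mr/ (3→4 rises), coda /∅/ ok; σ2 onset /r/, coda /∅/ ok → well-formed
/a.iz/ — σ1 onset /∅/, coda /∅/ ok; σ2 onset /∅/, coda /z/ ok → well-formed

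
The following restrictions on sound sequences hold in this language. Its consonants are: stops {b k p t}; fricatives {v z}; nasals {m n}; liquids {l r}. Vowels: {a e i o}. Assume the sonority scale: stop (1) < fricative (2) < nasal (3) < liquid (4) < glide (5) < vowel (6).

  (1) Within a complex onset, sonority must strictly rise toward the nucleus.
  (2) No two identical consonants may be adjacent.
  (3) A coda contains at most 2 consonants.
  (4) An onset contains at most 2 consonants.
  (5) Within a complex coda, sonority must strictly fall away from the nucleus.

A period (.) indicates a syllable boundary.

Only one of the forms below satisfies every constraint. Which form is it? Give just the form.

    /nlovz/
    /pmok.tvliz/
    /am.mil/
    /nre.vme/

/nre.vme/

/nlovz/ — violates constraint 5: syllable 1 coda /vz/: /v/ (fricative, 2) → /z/ (fricative, 2) does not fall → illicit
/pmok.tvliz/ — violates constraint 4: syllable 2 onset /tvl/ has 3 consonants (> 2) → illicit
/am.mil/ — violates constraint 2: adjacent identical consonants /mm/ → illicit
/nre.vme/ — σ1 onset /nr/ (3→4 rises), coda /∅/ ok; σ2 onset /vm/ (2→3 rises), coda /∅/ ok → licit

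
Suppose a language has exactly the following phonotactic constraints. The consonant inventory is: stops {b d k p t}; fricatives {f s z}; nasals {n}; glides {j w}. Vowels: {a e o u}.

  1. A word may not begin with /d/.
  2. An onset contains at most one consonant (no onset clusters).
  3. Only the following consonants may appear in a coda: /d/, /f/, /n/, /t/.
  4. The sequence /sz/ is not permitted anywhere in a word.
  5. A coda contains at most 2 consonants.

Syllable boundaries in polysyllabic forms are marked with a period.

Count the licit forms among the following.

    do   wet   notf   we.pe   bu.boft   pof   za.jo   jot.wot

do — violates constraint 1: word begins with /d/ → illicit
wet — σ1 onset /w/, coda /t/ ok → licit
notf — σ1 onset /n/, coda /tf/ (2C) ok → licit
we.pe — σ1 onset /w/, coda /∅/ ok; σ2 onset /p/, coda /∅/ ok → licit
bu.boft — σ1 onset /b/, coda /∅/ ok; σ2 onset /b/, coda /ft/ (2C) ok → licit
pof — σ1 onset /p/, coda /f/ ok → licit
za.jo — σ1 onset /z/, coda /∅/ ok; σ2 onset /j/, coda /∅/ ok → licit
jot.wot — σ1 onset /j/, coda /t/ ok; σ2 onset /w/, coda /t/ ok → licit
Licit: wet, notf, we.pe, bu.boft, pof, za.jo, jot.wot → 7.

7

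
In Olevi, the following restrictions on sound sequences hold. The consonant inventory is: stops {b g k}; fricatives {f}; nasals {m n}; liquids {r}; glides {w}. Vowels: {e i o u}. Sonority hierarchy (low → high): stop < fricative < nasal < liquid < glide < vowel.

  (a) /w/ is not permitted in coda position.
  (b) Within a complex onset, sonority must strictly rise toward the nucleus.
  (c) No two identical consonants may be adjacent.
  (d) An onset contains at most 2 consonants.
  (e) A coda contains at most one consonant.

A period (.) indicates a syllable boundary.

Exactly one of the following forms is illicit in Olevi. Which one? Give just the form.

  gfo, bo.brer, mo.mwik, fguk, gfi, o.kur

gfo — σ1 onset /gf/ (1→2 rises), coda /∅/ ok → licit
bo.brer — σ1 onset /b/, coda /∅/ ok; σ2 onset /br/ (1→4 rises), coda /r/ ok → licit
mo.mwik — σ1 onset /m/, coda /∅/ ok; σ2 onset /mw/ (3→5 rises), coda /k/ ok → licit
fguk — violates constraint (b): syllable 1 onset /fg/: /f/ (fricative, 2) → /g/ (stop, 1) does not rise → illicit
gfi — σ1 onset /gf/ (1→2 rises), coda /∅/ ok → licit
o.kur — σ1 onset /∅/, coda /∅/ ok; σ2 onset /k/, coda /r/ ok → licit

fguk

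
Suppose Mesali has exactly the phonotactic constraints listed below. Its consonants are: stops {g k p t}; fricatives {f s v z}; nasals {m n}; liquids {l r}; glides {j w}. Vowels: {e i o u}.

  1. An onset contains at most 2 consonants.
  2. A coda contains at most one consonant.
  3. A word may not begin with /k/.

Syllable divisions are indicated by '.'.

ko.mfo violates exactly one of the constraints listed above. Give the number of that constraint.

ko.mfo: word begins with /k/.
This is a violation of constraint 3: "A word may not begin with /k/."
The remaining constraints (1, 2) are satisfied.

3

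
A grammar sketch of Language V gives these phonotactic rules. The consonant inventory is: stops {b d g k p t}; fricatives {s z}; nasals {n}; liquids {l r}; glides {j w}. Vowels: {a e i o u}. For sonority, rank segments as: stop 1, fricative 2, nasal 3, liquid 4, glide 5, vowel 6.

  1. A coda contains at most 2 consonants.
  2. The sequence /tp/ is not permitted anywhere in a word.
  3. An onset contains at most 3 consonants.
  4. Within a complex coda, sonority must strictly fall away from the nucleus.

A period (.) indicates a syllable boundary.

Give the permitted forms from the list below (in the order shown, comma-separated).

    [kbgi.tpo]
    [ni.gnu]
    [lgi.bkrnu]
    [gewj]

[ni.gnu]

[kbgi.tpo] — violates constraint 2: contains banned sequence /tp/ → not permitted
[ni.gnu] — σ1 onset /n/, coda /∅/ ok; σ2 onset /gn/ (2C), coda /∅/ ok → permitted
[lgi.bkrnu] — violates constraint 3: syllable 2 onset /bkrn/ has 4 consonants (> 3) → not permitted
[gewj] — violates constraint 4: syllable 1 coda /wj/: /w/ (glide, 5) → /j/ (glide, 5) does not fall → not permitted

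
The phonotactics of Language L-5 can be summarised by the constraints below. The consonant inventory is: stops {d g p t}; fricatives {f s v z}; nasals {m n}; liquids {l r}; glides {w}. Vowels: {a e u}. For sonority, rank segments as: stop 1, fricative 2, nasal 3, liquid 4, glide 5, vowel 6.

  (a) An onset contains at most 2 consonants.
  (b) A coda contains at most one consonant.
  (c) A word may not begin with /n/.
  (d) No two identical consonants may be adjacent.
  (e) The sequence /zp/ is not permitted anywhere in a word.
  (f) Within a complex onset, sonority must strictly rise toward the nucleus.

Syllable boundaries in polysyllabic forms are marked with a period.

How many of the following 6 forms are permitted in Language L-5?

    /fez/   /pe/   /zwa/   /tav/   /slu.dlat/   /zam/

6

/fez/ — σ1 onset /f/, coda /z/ ok → permitted
/pe/ — σ1 onset /p/, coda /∅/ ok → permitted
/zwa/ — σ1 onset /zw/ (2→5 rises), coda /∅/ ok → permitted
/tav/ — σ1 onset /t/, coda /v/ ok → permitted
/slu.dlat/ — σ1 onset /sl/ (2→4 rises), coda /∅/ ok; σ2 onset /dl/ (1→4 rises), coda /t/ ok → permitted
/zam/ — σ1 onset /z/, coda /m/ ok → permitted
Permitted: /fez/, /pe/, /zwa/, /tav/, /slu.dlat/, /zam/ → 6.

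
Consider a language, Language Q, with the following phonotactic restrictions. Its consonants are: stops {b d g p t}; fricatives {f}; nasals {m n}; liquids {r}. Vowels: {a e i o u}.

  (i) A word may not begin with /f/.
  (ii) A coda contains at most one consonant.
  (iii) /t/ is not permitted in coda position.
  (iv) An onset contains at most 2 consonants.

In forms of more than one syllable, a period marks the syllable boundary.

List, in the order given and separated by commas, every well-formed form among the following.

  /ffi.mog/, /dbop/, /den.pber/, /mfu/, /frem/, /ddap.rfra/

/dbop/, /den.pber/, /mfu/

/ffi.mog/ — violates constraint (i): word begins with /f/ → ill-formed
/dbop/ — σ1 onset /db/ (2C), coda /p/ ok → well-formed
/den.pber/ — σ1 onset /d/, coda /n/ ok; σ2 onset /pb/ (2C), coda /r/ ok → well-formed
/mfu/ — σ1 onset /mf/ (2C), coda /∅/ ok → well-formed
/frem/ — violates constraint (i): word begins with /f/ → ill-formed
/ddap.rfra/ — violates constraint (iv): syllable 2 onset /rfr/ has 3 consonants (> 2) → ill-formed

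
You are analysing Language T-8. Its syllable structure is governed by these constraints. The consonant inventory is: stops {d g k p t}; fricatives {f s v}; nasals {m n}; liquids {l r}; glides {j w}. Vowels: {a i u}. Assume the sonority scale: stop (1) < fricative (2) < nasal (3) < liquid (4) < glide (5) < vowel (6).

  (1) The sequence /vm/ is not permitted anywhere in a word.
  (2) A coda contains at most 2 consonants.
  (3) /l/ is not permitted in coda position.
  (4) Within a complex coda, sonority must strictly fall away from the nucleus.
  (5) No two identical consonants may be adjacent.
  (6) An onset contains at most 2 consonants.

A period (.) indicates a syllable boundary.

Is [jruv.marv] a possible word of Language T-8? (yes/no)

no

[jruv.marv] — violates constraint 1: contains banned sequence /vm/ → ill-formed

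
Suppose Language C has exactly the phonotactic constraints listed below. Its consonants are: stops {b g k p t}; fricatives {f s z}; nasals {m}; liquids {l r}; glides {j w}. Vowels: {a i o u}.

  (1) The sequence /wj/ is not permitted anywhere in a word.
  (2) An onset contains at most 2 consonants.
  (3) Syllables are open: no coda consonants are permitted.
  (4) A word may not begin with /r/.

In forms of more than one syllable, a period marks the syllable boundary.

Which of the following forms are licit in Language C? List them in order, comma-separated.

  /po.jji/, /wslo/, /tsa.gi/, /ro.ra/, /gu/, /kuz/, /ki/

/po.jji/ — σ1 onset /p/, coda /∅/ ok; σ2 onset /jj/ (2C), coda /∅/ ok → licit
/wslo/ — violates constraint 2: syllable 1 onset /wsl/ has 3 consonants (> 2) → illicit
/tsa.gi/ — σ1 onset /ts/ (2C), coda /∅/ ok; σ2 onset /g/, coda /∅/ ok → licit
/ro.ra/ — violates constraint 4: word begins with /r/ → illicit
/gu/ — σ1 onset /g/, coda /∅/ ok → licit
/kuz/ — violates constraint 3: syllable 1 coda /z/ has 1 consonant (> 0) → illicit
/ki/ — σ1 onset /k/, coda /∅/ ok → licit

/po.jji/, /tsa.gi/, /gu/, /ki/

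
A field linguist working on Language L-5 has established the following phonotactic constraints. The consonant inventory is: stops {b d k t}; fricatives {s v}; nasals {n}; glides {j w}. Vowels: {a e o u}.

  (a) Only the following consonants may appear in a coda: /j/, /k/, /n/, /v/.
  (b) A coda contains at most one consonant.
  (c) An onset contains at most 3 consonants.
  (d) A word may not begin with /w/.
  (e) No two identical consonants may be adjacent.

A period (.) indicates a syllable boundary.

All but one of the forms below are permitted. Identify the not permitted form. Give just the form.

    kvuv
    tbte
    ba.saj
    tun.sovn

tun.sovn

kvuv — σ1 onset /kv/ (2C), coda /v/ ok → permitted
tbte — σ1 onset /tbt/ (3C), coda /∅/ ok → permitted
ba.saj — σ1 onset /b/, coda /∅/ ok; σ2 onset /s/, coda /j/ ok → permitted
tun.sovn — violates constraint (b): syllable 2 coda /vn/ has 2 consonants (> 1) → not permitted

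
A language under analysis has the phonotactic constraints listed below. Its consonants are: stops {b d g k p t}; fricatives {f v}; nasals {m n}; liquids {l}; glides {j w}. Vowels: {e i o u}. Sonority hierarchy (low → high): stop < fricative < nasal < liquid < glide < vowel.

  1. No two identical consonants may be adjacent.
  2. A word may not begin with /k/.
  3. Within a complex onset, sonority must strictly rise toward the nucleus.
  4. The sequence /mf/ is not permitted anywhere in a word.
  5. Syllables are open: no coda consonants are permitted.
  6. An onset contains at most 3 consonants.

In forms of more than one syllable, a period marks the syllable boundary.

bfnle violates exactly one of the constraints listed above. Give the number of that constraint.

6

bfnle: syllable 1 onset /bfnl/ has 4 consonants (> 3).
This is a violation of constraint 6: "An onset contains at most 3 consonants."
The remaining constraints (1, 2, 3, 4, 5) are satisfied.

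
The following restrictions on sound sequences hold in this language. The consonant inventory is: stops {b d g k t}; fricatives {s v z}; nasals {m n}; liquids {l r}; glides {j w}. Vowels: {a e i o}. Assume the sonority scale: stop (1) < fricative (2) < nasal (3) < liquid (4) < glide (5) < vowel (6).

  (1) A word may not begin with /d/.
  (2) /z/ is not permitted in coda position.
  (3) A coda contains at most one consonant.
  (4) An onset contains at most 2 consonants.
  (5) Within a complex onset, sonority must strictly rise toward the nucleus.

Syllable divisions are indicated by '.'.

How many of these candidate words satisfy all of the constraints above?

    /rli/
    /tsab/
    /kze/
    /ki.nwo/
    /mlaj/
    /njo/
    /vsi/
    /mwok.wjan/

5

/rli/ — violates constraint 5: syllable 1 onset /rl/: /r/ (liquid, 4) → /l/ (liquid, 4) does not rise → ill-formed
/tsab/ — σ1 onset /ts/ (1→2 rises), coda /b/ ok → well-formed
/kze/ — σ1 onset /kz/ (1→2 rises), coda /∅/ ok → well-formed
/ki.nwo/ — σ1 onset /k/, coda /∅/ ok; σ2 onset /nw/ (3→5 rises), coda /∅/ ok → well-formed
/mlaj/ — σ1 onset /ml/ (3→4 rises), coda /j/ ok → well-formed
/njo/ — σ1 onset /nj/ (3→5 rises), coda /∅/ ok → well-formed
/vsi/ — violates constraint 5: syllable 1 onset /vs/: /v/ (fricative, 2) → /s/ (fricative, 2) does not rise → ill-formed
/mwok.wjan/ — violates constraint 5: syllable 2 onset /wj/: /w/ (glide, 5) → /j/ (glide, 5) does not rise → ill-formed
Well-formed: /tsab/, /kze/, /ki.nwo/, /mlaj/, /njo/ → 5.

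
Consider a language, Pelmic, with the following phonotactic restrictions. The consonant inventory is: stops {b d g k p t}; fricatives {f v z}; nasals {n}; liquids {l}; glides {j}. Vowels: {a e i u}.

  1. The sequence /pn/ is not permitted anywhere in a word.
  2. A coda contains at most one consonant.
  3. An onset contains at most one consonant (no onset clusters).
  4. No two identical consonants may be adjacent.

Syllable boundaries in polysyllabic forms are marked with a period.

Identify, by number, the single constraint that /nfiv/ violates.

3

/nfiv/: syllable 1 onset /nf/ has 2 consonants (> 1).
This is a violation of constraint 3: "An onset contains at most one consonant (no onset clusters)."
The remaining constraints (1, 2, 4) are satisfied.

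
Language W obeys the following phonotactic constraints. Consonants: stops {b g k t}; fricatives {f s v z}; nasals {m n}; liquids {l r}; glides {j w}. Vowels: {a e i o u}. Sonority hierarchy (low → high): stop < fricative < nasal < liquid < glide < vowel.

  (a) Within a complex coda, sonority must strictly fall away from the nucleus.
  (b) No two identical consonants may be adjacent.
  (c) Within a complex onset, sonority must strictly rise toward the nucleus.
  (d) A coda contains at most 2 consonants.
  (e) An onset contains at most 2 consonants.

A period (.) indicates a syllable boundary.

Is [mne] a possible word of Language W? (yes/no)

[mne] — violates constraint (c): syllable 1 onset /mn/: /m/ (nasal, 3) → /n/ (nasal, 3) does not rise → phonotactically illegal

no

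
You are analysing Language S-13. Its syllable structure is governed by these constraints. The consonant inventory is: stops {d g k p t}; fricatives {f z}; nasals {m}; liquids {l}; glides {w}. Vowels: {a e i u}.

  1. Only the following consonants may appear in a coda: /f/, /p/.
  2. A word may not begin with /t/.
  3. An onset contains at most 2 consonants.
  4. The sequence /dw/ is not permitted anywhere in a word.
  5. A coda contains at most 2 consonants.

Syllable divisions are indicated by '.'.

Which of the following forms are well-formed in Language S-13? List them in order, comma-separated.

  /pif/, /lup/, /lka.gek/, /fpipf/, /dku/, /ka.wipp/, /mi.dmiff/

/pif/ — σ1 onset /p/, coda /f/ ok → well-formed
/lup/ — σ1 onset /l/, coda /p/ ok → well-formed
/lka.gek/ — violates constraint 1: syllable 2 coda contains /k/, which is not a licensed coda consonant → ill-formed
/fpipf/ — σ1 onset /fp/ (2C), coda /pf/ (2C) ok → well-formed
/dku/ — σ1 onset /dk/ (2C), coda /∅/ ok → well-formed
/ka.wipp/ — σ1 onset /k/, coda /∅/ ok; σ2 onset /w/, coda /pp/ (2C) ok → well-formed
/mi.dmiff/ — σ1 onset /m/, coda /∅/ ok; σ2 onset /dm/ (2C), coda /ff/ (2C) ok → well-formed

/pif/, /lup/, /fpipf/, /dku/, /ka.wipp/, /mi.dmiff/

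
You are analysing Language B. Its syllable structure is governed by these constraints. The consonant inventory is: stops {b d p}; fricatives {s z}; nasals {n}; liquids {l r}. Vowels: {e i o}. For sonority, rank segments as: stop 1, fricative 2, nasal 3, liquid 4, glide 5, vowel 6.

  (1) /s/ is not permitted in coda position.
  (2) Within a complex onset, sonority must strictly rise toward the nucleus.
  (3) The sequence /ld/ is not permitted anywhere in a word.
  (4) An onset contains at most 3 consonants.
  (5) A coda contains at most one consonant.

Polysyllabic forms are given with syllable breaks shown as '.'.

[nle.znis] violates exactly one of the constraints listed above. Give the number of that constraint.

[nle.znis]: syllable 2 coda contains /s/.
This is a violation of constraint 1: "/s/ is not permitted in coda position."
The remaining constraints (2, 3, 4, 5) are satisfied.

1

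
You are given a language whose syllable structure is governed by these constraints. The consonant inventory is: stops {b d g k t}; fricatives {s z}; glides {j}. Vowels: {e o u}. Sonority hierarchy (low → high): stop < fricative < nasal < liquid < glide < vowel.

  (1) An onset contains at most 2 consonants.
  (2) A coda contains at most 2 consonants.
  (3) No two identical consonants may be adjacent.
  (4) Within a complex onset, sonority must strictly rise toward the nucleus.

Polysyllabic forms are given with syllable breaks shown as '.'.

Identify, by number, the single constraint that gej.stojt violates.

gej.stojt: syllable 2 onset /st/: /s/ (fricative, 2) → /t/ (stop, 1) does not rise.
This is a violation of constraint 4: "Within a complex onset, sonority must strictly rise toward the nucleus."
The remaining constraints (1, 2, 3) are satisfied.

4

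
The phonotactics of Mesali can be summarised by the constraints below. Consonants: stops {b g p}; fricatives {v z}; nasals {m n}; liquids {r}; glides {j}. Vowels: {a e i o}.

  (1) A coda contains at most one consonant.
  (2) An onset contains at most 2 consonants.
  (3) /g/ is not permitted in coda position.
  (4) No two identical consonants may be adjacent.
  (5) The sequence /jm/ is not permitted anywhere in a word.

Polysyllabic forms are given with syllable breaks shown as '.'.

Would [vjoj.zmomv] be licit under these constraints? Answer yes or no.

[vjoj.zmomv] — violates constraint 1: syllable 2 coda /mv/ has 2 consonants (> 1) → illicit

no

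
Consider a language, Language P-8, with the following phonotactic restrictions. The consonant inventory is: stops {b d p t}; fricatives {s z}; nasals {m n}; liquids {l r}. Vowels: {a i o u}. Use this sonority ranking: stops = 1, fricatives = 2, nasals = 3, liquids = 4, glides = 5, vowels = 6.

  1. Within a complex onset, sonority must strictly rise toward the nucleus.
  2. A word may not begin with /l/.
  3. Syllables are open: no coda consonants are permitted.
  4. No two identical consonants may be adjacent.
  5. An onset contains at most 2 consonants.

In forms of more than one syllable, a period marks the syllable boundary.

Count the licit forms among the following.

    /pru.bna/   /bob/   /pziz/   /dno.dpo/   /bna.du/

/pru.bna/ — σ1 onset /pr/ (1→4 rises), coda /∅/ ok; σ2 onset /bn/ (1→3 rises), coda /∅/ ok → licit
/bob/ — violates constraint 3: syllable 1 coda /b/ has 1 consonant (> 0) → illicit
/pziz/ — violates constraint 3: syllable 1 coda /z/ has 1 consonant (> 0) → illicit
/dno.dpo/ — violates constraint 1: syllable 2 onset /dp/: /d/ (stop, 1) → /p/ (stop, 1) does not rise → illicit
/bna.du/ — σ1 onset /bn/ (1→3 rises), coda /∅/ ok; σ2 onset /d/, coda /∅/ ok → licit
Licit: /pru.bna/, /bna.du/ → 2.

2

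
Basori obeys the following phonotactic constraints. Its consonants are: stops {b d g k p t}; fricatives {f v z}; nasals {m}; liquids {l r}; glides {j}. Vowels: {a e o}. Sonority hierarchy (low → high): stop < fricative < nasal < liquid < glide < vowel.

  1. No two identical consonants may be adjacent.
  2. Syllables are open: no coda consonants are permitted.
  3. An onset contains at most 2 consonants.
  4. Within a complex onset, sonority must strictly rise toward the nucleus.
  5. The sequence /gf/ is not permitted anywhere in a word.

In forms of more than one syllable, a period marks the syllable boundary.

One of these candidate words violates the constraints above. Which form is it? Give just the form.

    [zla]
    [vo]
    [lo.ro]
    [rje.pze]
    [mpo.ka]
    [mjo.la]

[mpo.ka]

[zla] — σ1 onset /zl/ (2→4 rises), coda /∅/ ok → licit
[vo] — σ1 onset /v/, coda /∅/ ok → licit
[lo.ro] — σ1 onset /l/, coda /∅/ ok; σ2 onset /r/, coda /∅/ ok → licit
[rje.pze] — σ1 onset /rj/ (4→5 rises), coda /∅/ ok; σ2 onset /pz/ (1→2 rises), coda /∅/ ok → licit
[mpo.ka] — violates constraint 4: syllable 1 onset /mp/: /m/ (nasal, 3) → /p/ (stop, 1) does not rise → illicit
[mjo.la] — σ1 onset /mj/ (3→5 rises), coda /∅/ ok; σ2 onset /l/, coda /∅/ ok → licit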